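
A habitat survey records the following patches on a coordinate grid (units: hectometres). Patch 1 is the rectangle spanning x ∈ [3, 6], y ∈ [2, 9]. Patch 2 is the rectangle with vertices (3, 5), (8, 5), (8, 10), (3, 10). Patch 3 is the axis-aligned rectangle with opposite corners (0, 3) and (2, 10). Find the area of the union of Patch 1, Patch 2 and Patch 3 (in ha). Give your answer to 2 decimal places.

48.00

By inclusion–exclusion:
Individual areas: |Patch 1| = 21, |Patch 2| = 25, |Patch 3| = 14.
|Patch 1∩Patch 2|: x∈[3,6], y∈[5,9] → 3·4 = 12.
|Patch 1∩Patch 3| = 0 (no overlap).
|Patch 2∩Patch 3| = 0 (no overlap).
|Patch 1∩Patch 2∩Patch 3| = 0.
|Patch 1 ∪ Patch 2 ∪ Patch 3| = 60 − 12 + 0 = 48.00.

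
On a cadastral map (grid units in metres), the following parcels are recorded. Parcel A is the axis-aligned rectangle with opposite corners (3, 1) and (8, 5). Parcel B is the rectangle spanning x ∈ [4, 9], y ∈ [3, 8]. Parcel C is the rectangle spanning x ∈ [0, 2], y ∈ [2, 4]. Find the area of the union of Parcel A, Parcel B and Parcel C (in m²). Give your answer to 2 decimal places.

By inclusion–exclusion:
Individual areas: |Parcel A| = 20, |Parcel B| = 25, |Parcel C| = 4.
|Parcel A∩Parcel B|: x∈[4,8], y∈[3,5] → 4·2 = 8.
|Parcel A∩Parcel C| = 0 (no overlap).
|Parcel B∩Parcel C| = 0 (no overlap).
|Parcel A∩Parcel B∩Parcel C| = 0.
|Parcel A ∪ Parcel B ∪ Parcel C| = 49 − 8 + 0 = 41.00.

41.00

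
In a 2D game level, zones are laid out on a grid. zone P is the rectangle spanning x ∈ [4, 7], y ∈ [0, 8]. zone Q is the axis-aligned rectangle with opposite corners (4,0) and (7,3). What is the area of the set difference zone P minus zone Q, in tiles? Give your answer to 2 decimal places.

|zone P∩zone Q|: x∈[4,7], y∈[0,3] → 3·3 = 9.
|zone P| = 24.
|zone P ∖ zone Q| = |zone P| − |zone P∩zone Q| = 24 − 9 = 15.00.

15.00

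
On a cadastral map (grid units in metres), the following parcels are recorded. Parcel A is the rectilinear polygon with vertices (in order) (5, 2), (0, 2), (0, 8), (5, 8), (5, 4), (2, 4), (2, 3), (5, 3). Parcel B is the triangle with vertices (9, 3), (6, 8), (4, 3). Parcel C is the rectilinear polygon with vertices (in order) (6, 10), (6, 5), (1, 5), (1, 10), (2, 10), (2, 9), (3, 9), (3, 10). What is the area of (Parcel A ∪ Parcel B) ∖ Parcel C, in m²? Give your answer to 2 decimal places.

25.30

|Parcel A ∪ Parcel B| = 39.05.
|(Parcel A ∪ Parcel B) ∩ Parcel C| = 13.75.
|(Parcel A ∪ Parcel B) ∖ Parcel C| = 39.05 − 13.75 = 25.30.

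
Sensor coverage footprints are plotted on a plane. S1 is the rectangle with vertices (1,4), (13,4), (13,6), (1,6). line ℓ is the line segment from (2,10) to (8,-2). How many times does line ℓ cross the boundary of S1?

The segment meets the boundary at (5,4), (4,6).

2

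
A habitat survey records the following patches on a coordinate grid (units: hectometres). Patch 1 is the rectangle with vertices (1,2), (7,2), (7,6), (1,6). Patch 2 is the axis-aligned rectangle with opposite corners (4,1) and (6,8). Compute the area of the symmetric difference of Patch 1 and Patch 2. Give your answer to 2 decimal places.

|Patch 1∩Patch 2|: x∈[4,6], y∈[2,6] → 2·4 = 8.
|Patch 1 △ Patch 2| = |Patch 1| + |Patch 2| − 2·|Patch 1∩Patch 2| = 24 + 14 − 16 = 22.00.

22.00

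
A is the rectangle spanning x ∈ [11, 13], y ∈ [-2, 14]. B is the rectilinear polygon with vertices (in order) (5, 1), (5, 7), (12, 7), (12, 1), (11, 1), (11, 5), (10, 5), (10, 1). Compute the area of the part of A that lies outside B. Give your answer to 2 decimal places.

26.00

|A| = 32, |A∩B| = 6.
|A ∖ B| = |A| − |A∩B| = 32 − 6 = 26.00.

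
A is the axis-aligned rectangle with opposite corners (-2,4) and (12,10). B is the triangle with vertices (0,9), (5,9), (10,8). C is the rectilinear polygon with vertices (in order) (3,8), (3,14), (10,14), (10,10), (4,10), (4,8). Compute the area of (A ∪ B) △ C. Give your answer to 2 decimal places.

110.00

|A ∪ B| = 84.
|(A ∪ B) ∩ C| = 2.
|(A ∪ B) △ C| = 84 + 30 − 4 = 110.00.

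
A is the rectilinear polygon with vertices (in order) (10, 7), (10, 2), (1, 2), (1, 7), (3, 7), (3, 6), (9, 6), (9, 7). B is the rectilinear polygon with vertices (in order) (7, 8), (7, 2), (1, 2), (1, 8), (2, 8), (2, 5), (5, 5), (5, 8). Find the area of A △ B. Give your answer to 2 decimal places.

|A| = 39, |B| = 27, |A∩B| = 22.
|A △ B| = |A| + |B| − 2·|A∩B| = 39 + 27 − 44 = 22.00.

22.00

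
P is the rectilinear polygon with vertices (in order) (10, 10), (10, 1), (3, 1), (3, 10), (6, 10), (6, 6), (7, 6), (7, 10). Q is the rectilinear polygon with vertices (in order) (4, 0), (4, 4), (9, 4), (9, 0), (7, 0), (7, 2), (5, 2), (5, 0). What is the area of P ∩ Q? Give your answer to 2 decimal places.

The intersection is the polygon with vertices (7,1), (7,2), (5,2), (5,1), (4,1), (4,4), (9,4), (9,1).
By the shoelace formula its area is 13.00.

13.00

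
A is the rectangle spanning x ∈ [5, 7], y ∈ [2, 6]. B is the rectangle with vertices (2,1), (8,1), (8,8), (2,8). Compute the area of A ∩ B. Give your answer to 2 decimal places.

8.00

|A∩B|: x∈[5,7], y∈[2,6] → 2·4 = 8.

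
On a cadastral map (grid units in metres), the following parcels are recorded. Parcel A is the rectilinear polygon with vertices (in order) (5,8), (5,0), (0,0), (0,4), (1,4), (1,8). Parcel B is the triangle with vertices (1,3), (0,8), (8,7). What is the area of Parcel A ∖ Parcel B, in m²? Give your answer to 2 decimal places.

|Parcel A| = 36, |Parcel A∩Parcel B| = 14.0286.
|Parcel A ∖ Parcel B| = |Parcel A| − |Parcel A∩Parcel B| = 36 − 14.0286 = 21.97.

21.97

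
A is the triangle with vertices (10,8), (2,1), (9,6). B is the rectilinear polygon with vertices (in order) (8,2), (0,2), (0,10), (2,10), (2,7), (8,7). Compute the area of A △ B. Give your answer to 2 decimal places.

|A| = 4.5, |B| = 46, |A∩B| = 2.7643.
|A △ B| = |A| + |B| − 2·|A∩B| = 4.5 + 46 − 5.5286 = 44.97.

44.97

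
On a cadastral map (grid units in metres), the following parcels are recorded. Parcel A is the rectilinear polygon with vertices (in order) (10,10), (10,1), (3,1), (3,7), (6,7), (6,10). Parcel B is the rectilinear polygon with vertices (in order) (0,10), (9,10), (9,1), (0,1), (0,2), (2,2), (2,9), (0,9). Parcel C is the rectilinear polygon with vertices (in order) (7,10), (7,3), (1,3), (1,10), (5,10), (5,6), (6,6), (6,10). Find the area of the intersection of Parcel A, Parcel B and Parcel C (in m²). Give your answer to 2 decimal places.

18.00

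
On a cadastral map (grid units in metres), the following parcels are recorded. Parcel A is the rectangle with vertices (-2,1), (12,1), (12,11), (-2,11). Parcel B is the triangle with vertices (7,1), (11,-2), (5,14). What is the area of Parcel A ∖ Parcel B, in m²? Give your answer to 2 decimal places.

|Parcel A| = 140, |Parcel A∩Parcel B| = 17.6923.
|Parcel A ∖ Parcel B| = |Parcel A| − |Parcel A∩Parcel B| = 140 − 17.6923 = 122.31.

122.31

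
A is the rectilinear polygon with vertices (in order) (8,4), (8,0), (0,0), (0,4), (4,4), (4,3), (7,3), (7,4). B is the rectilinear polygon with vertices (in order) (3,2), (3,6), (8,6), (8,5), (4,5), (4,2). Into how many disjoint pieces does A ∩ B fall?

A ∩ B is a single connected region.

1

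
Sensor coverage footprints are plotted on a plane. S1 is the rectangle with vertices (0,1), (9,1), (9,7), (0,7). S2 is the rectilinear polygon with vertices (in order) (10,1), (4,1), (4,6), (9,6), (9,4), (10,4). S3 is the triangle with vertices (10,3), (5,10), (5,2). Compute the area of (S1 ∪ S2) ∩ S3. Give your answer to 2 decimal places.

The region (S1 ∪ S2) ∩ S3 is the polygon with vertices (9.286,4), (10,3), (5,2), (5,7), (7.143,7), (9,4.4), (9,4).
By the shoelace formula its area is 16.73.

16.73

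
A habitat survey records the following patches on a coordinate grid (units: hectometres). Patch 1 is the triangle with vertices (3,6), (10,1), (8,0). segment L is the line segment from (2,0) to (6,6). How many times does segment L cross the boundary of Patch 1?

2

The segment meets the boundary at (5.032,4.548), (4.667,4).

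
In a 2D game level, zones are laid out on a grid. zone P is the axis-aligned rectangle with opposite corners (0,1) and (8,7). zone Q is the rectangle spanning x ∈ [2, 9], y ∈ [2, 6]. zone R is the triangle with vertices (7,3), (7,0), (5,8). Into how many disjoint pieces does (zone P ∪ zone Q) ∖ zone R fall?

(zone P ∪ zone Q) ∖ zone R splits into 2 disjoint pieces (area 13.2, area 36).

2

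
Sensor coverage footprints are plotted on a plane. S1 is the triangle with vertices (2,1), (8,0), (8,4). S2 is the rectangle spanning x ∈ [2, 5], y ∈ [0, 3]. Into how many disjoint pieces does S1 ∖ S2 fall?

1

S1 ∖ S2 is a single connected region.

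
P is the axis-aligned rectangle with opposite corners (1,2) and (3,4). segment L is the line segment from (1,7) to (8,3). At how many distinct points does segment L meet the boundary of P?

The segment lies entirely outside P and never meets its boundary.

0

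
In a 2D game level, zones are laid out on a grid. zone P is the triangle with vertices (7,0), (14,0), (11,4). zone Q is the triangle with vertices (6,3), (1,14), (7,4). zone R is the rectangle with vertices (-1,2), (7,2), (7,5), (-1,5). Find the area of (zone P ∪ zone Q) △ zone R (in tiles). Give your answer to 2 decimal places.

41.78

|zone P ∪ zone Q| = 22.
|(zone P ∪ zone Q) ∩ zone R| = 2.1091.
|(zone P ∪ zone Q) △ zone R| = 22 + 24 − 4.2182 = 41.78.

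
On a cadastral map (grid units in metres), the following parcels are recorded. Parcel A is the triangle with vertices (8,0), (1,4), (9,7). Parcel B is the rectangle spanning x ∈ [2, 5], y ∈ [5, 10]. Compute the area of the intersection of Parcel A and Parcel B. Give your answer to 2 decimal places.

The intersection is the polygon with vertices (5,5.5), (5,5), (3.667,5).
By the shoelace formula its area is 0.33.

0.33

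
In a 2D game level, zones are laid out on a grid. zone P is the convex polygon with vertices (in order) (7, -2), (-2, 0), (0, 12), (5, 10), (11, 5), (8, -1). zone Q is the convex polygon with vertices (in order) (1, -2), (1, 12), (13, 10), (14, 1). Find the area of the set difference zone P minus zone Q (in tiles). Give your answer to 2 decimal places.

|zone P| = 116.5, |zone P∩zone Q| = 88.4769.
|zone P ∖ zone Q| = |zone P| − |zone P∩zone Q| = 116.5 − 88.4769 = 28.02.

28.02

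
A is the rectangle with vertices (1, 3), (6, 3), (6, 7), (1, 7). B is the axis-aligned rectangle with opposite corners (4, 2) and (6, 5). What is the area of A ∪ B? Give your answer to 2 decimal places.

22.00

By inclusion–exclusion:
Individual areas: |A| = 20, |B| = 6.
|A∩B|: x∈[4,6], y∈[3,5] → 2·2 = 4.
|A ∪ B| = 26 − 4 = 22.00.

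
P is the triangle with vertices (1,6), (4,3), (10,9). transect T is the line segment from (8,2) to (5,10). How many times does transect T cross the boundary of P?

The segment meets the boundary at (5.889,7.63), (6.636,5.636).

2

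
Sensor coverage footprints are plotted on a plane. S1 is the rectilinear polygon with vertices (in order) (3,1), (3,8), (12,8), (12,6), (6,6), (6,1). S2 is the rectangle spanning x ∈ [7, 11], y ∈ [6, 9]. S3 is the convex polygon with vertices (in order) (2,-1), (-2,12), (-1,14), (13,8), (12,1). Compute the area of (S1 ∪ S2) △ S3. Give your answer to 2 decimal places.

103.55

|S1 ∪ S2| = 37.
|(S1 ∪ S2) ∩ S3| = 36.9762.
|(S1 ∪ S2) △ S3| = 37 + 140.5 − 73.9524 = 103.55.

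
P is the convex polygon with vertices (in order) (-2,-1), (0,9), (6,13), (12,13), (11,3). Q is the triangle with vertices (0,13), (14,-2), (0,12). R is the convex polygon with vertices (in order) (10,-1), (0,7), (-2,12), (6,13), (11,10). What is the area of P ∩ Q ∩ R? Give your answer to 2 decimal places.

4.40

The intersection is the polygon with vertices (9.705,2.602), (9.471,2.529), (1.8,10.2), (2.301,10.534).
By the shoelace formula its area is 4.40.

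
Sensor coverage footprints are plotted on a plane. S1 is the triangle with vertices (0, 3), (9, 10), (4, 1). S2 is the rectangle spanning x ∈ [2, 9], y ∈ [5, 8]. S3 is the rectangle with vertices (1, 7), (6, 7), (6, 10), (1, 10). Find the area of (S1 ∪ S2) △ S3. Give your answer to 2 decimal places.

|S1 ∪ S2| = 36.3333.
|(S1 ∪ S2) ∩ S3| = 4.
|(S1 ∪ S2) △ S3| = 36.3333 + 15 − 8 = 43.33.

43.33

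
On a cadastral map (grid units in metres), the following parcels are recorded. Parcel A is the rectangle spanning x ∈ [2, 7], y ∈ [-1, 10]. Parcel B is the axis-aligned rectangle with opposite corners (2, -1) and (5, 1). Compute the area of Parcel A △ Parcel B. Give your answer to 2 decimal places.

|Parcel A∩Parcel B|: x∈[2,5], y∈[-1,1] → 3·2 = 6.
|Parcel A △ Parcel B| = |Parcel A| + |Parcel B| − 2·|Parcel A∩Parcel B| = 55 + 6 − 12 = 49.00.

49.00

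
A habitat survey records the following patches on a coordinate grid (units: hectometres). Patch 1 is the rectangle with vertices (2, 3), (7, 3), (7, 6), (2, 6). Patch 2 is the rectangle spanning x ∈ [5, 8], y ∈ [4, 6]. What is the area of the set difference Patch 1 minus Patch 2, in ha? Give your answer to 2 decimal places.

|Patch 1∩Patch 2|: x∈[5,7], y∈[4,6] → 2·2 = 4.
|Patch 1| = 15.
|Patch 1 ∖ Patch 2| = |Patch 1| − |Patch 1∩Patch 2| = 15 − 4 = 11.00.

11.00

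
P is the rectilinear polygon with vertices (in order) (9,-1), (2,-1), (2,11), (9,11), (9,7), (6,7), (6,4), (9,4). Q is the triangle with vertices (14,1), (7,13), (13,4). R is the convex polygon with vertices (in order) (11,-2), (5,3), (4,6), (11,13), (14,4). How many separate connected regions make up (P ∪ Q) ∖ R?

2

(P ∪ Q) ∖ R splits into 2 disjoint pieces (area 51.5, area 0.3115).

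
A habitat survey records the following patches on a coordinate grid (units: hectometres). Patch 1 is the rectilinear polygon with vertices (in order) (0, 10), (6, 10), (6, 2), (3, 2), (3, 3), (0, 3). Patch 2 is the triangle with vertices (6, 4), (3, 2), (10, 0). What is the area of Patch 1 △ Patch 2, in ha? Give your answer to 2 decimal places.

49.00

|Patch 1| = 45, |Patch 2| = 10, |Patch 1∩Patch 2| = 3.
|Patch 1 △ Patch 2| = |Patch 1| + |Patch 2| − 2·|Patch 1∩Patch 2| = 45 + 10 − 6 = 49.00.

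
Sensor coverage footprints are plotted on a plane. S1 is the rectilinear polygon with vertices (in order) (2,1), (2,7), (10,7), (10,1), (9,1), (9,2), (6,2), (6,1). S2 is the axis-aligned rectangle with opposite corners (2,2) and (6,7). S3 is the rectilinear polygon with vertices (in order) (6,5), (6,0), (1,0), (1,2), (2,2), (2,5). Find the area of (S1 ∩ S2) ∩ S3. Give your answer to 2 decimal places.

The region (S1 ∩ S2) ∩ S3 is the polygon with vertices (6,2), (2,2), (2,5), (6,5).
By the shoelace formula its area is 12.00.

12.00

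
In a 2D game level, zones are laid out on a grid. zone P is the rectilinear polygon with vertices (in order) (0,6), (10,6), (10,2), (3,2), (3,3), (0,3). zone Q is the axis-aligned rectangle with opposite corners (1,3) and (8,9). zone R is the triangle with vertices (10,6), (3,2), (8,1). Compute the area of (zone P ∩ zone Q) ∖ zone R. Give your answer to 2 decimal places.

17.98

|zone P ∩ zone Q| = 21.
|(zone P ∩ zone Q) ∩ zone R| = 3.0179.
|(zone P ∩ zone Q) ∖ zone R| = 21 − 3.0179 = 17.98.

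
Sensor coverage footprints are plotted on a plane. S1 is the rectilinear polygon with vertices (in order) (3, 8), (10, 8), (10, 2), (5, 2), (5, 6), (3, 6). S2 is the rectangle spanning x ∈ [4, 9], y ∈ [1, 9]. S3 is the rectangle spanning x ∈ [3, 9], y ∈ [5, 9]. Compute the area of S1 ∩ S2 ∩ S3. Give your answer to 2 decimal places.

14.00

The intersection is the polygon with vertices (9,5), (5,5), (5,6), (4,6), (4,8), (9,8).
By the shoelace formula its area is 14.00.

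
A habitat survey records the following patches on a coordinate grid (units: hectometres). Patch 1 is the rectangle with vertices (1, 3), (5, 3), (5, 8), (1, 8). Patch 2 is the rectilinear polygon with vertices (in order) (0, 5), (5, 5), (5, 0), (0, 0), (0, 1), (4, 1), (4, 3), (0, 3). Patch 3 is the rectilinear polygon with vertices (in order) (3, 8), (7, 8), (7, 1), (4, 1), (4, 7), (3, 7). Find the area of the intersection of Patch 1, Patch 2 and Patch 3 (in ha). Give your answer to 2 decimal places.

2.00

The intersection is the polygon with vertices (4,3), (4,5), (5,5), (5,3).
By the shoelace formula its area is 2.00.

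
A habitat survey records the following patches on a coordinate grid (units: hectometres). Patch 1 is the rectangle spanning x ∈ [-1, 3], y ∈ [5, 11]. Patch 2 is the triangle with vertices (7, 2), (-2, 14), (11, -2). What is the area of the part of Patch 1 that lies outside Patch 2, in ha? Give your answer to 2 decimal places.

23.00

|Patch 1| = 24, |Patch 1∩Patch 2| = 1.0008.
|Patch 1 ∖ Patch 2| = |Patch 1| − |Patch 1∩Patch 2| = 24 − 1.0008 = 23.00.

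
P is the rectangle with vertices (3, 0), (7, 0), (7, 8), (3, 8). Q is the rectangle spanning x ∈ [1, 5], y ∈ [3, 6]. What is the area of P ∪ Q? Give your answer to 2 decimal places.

By inclusion–exclusion:
Individual areas: |P| = 32, |Q| = 12.
|P∩Q|: x∈[3,5], y∈[3,6] → 2·3 = 6.
|P ∪ Q| = 44 − 6 = 38.00.

38.00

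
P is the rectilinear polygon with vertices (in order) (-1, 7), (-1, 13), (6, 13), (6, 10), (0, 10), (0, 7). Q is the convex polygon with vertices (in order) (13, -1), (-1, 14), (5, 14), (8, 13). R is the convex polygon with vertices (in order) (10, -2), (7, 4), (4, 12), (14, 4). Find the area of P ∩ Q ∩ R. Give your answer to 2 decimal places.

The intersection is the polygon with vertices (6,10), (4.75,10), (4,12), (6,10.4).
By the shoelace formula its area is 1.65.

1.65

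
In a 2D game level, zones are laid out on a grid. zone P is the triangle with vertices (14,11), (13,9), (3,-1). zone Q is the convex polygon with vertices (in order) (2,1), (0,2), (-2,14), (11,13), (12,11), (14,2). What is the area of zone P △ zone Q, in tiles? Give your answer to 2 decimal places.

|zone P| = 5, |zone Q| = 163.5, |zone P∩zone Q| = 3.8607.
|zone P △ zone Q| = |zone P| + |zone Q| − 2·|zone P∩zone Q| = 5 + 163.5 − 7.7214 = 160.78.

160.78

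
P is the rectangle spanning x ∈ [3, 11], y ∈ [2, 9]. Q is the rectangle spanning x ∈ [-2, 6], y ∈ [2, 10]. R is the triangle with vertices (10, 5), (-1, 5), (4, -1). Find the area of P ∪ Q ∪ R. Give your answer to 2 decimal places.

107.25

By inclusion–exclusion:
Individual areas: |P| = 56, |Q| = 64, |R| = 33.
|P∩Q|: x∈[3,6], y∈[2,9] → 3·7 = 21.
|P∩R| = 16.5.
|Q∩R| = 17.25.
|P∩Q∩R| = 9.
|P ∪ Q ∪ R| = 153 − 54.75 + 9 = 107.25.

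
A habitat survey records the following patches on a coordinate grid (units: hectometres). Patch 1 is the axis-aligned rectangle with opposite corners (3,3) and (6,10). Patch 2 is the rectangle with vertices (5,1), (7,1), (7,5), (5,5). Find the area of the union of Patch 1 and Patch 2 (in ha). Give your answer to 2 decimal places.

By inclusion–exclusion:
Individual areas: |Patch 1| = 21, |Patch 2| = 8.
|Patch 1∩Patch 2|: x∈[5,6], y∈[3,5] → 1·2 = 2.
|Patch 1 ∪ Patch 2| = 29 − 2 = 27.00.

27.00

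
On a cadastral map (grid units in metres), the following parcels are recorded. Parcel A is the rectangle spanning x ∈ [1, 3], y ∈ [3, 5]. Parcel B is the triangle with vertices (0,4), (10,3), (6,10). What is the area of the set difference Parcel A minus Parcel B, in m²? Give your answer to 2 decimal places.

|Parcel A| = 4, |Parcel A∩Parcel B| = 2.4.
|Parcel A ∖ Parcel B| = |Parcel A| − |Parcel A∩Parcel B| = 4 − 2.4 = 1.60.

1.60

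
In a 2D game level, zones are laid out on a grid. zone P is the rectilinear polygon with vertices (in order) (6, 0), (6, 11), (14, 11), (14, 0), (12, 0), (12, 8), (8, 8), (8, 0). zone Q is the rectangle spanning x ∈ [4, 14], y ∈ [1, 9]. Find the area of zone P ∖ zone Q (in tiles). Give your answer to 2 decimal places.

|zone P| = 56, |zone P∩zone Q| = 36.
|zone P ∖ zone Q| = |zone P| − |zone P∩zone Q| = 56 − 36 = 20.00.

20.00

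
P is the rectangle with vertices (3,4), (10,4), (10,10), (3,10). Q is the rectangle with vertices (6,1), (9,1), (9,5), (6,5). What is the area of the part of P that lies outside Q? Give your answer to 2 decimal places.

39.00

|P∩Q|: x∈[6,9], y∈[4,5] → 3·1 = 3.
|P| = 42.
|P ∖ Q| = |P| − |P∩Q| = 42 − 3 = 39.00.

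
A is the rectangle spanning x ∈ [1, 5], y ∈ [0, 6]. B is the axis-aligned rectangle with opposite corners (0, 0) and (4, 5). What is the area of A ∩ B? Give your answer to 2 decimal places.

15.00

|A∩B|: x∈[1,4], y∈[0,5] → 3·5 = 15.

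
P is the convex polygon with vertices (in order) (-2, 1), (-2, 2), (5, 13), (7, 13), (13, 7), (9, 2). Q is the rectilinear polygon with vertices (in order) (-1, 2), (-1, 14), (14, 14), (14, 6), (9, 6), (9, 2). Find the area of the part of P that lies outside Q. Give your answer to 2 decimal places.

|P| = 104, |P∩Q| = 91.3143.
|P ∖ Q| = |P| − |P∩Q| = 104 − 91.3143 = 12.69.

12.69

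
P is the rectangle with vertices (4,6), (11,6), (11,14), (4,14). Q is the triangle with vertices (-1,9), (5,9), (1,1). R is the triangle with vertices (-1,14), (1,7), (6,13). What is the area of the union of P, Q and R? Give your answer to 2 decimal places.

97.58

By inclusion–exclusion:
Individual areas: |P| = 56, |Q| = 24, |R| = 23.5.
|P∩Q| = 1.
|P∩R| = 2.6857.
|Q∩R| = 2.2381.
|P∩Q∩R| = 0.
|P ∪ Q ∪ R| = 103.5 − 5.9238 + 0 = 97.58.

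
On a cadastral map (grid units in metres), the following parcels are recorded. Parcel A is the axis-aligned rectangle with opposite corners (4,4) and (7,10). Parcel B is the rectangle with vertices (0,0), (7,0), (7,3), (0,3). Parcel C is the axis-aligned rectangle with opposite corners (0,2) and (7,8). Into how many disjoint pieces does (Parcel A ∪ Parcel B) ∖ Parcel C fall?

2

(Parcel A ∪ Parcel B) ∖ Parcel C splits into 2 disjoint pieces (area 6, area 14).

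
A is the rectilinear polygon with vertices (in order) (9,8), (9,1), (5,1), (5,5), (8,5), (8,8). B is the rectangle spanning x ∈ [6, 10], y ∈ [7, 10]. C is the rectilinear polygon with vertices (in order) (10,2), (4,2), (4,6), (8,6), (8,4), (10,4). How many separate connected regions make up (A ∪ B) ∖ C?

2

(A ∪ B) ∖ C splits into 2 disjoint pieces (area 4, area 15).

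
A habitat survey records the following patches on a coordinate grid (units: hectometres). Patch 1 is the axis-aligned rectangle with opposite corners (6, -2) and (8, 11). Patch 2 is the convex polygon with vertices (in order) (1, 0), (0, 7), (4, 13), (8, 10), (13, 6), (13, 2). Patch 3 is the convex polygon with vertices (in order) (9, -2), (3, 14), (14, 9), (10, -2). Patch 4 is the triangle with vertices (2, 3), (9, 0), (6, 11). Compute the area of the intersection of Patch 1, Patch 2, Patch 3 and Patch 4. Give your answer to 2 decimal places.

7.96

The intersection is the polygon with vertices (6,6), (6,11), (8,3.667), (8,1.167), (7.824,1.137).
By the shoelace formula its area is 7.96.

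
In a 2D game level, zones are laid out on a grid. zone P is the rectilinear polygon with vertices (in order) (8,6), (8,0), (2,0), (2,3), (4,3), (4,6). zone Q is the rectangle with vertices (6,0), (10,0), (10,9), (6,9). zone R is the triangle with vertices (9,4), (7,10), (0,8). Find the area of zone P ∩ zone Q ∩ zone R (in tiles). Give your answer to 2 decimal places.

The intersection is the polygon with vertices (6,6), (8,6), (8,4.444), (6,5.333).
By the shoelace formula its area is 2.22.

2.22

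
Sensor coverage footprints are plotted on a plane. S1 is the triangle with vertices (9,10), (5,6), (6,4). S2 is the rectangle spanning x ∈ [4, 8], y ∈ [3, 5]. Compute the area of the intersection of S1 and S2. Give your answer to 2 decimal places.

The intersection is the polygon with vertices (6,4), (5.5,5), (6.5,5).
By the shoelace formula its area is 0.50.

0.50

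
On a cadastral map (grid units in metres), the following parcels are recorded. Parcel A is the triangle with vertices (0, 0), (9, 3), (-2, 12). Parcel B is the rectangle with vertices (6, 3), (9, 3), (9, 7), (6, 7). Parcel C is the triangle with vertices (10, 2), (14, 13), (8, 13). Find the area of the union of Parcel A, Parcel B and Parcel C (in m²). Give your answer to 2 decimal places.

98.32

By inclusion–exclusion:
Individual areas: |Parcel A| = 57, |Parcel B| = 12, |Parcel C| = 33.
|Parcel A∩Parcel B| = 3.6818.
|Parcel A∩Parcel C| = 0.
|Parcel B∩Parcel C| = 0.
|Parcel A∩Parcel B∩Parcel C| = 0.
|Parcel A ∪ Parcel B ∪ Parcel C| = 102 − 3.6818 + 0 = 98.32.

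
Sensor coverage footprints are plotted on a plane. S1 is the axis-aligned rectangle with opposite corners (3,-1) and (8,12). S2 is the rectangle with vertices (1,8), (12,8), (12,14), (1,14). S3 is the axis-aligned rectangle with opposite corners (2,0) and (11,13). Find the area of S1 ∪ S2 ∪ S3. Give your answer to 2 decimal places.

By inclusion–exclusion:
Individual areas: |S1| = 65, |S2| = 66, |S3| = 117.
|S1∩S2|: x∈[3,8], y∈[8,12] → 5·4 = 20.
|S1∩S3|: x∈[3,8], y∈[0,12] → 5·12 = 60.
|S2∩S3|: x∈[2,11], y∈[8,13] → 9·5 = 45.
|S1∩S2∩S3| = 20.
|S1 ∪ S2 ∪ S3| = 248 − 125 + 20 = 143.00.

143.00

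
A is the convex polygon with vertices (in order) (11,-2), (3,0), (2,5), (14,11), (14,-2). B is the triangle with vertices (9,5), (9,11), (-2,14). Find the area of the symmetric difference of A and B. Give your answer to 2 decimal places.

|A| = 107.5, |B| = 33, |A∩B| = 4.6466.
|A △ B| = |A| + |B| − 2·|A∩B| = 107.5 + 33 − 9.2931 = 131.21.

131.21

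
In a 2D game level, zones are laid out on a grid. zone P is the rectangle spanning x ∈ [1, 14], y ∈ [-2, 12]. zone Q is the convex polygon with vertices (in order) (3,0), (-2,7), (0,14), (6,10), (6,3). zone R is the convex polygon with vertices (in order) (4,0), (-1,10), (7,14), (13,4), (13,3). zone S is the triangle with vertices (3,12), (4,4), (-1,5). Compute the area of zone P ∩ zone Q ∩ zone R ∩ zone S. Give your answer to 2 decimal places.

The intersection is the polygon with vertices (1,6), (1,8.5), (3,12), (4,4), (1.778,4.444).
By the shoelace formula its area is 15.06.

15.06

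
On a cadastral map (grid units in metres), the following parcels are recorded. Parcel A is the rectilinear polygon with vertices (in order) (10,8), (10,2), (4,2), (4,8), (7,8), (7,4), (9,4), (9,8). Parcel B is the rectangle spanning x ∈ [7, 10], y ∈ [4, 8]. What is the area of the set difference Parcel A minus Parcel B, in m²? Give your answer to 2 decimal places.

|Parcel A| = 28, |Parcel A∩Parcel B| = 4.
|Parcel A ∖ Parcel B| = |Parcel A| − |Parcel A∩Parcel B| = 28 − 4 = 24.00.

24.00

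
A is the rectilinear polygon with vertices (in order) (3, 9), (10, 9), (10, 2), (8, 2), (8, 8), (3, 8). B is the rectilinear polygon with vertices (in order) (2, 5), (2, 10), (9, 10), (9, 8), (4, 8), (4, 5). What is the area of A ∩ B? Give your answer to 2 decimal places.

6.00

The intersection is the polygon with vertices (9,9), (9,8), (8,8), (4,8), (3,8), (3,9).
By the shoelace formula its area is 6.00.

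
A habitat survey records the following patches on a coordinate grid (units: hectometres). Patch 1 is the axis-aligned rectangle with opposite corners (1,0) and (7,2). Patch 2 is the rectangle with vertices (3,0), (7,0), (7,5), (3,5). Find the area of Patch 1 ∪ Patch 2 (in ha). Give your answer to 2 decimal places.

By inclusion–exclusion:
Individual areas: |Patch 1| = 12, |Patch 2| = 20.
|Patch 1∩Patch 2|: x∈[3,7], y∈[0,2] → 4·2 = 8.
|Patch 1 ∪ Patch 2| = 32 − 8 = 24.00.

24.00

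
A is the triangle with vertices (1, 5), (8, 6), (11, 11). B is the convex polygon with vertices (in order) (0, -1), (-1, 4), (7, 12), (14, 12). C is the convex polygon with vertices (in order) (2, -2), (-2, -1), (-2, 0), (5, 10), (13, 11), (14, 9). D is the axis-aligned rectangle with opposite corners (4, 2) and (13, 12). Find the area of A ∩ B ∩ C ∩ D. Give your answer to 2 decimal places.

The intersection is the polygon with vertices (10.838,10.73), (8.581,6.968), (7.455,5.922), (4,5.429), (4,6.8), (10.474,10.684).
By the shoelace formula its area is 13.66.

13.66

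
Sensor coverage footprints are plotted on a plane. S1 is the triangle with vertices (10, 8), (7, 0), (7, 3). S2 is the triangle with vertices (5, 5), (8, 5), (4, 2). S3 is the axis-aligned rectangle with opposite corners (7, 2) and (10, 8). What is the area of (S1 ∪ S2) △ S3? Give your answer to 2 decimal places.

|S1 ∪ S2| = 9.
|(S1 ∪ S2) ∩ S3| = 4.125.
|(S1 ∪ S2) △ S3| = 9 + 18 − 8.25 = 18.75.

18.75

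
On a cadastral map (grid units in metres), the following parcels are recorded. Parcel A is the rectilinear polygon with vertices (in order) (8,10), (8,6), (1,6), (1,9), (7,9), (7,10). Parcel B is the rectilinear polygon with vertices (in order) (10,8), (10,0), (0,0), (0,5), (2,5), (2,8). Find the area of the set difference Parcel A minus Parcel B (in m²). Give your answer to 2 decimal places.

|Parcel A| = 22, |Parcel A∩Parcel B| = 12.
|Parcel A ∖ Parcel B| = |Parcel A| − |Parcel A∩Parcel B| = 22 − 12 = 10.00.

10.00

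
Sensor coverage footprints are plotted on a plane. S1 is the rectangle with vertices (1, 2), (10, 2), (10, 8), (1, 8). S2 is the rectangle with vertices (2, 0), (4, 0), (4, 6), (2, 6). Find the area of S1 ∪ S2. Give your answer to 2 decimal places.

By inclusion–exclusion:
Individual areas: |S1| = 54, |S2| = 12.
|S1∩S2|: x∈[2,4], y∈[2,6] → 2·4 = 8.
|S1 ∪ S2| = 66 − 8 = 58.00.

58.00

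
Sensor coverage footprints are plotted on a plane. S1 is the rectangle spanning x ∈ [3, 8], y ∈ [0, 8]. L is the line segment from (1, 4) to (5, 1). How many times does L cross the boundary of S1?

1

The segment meets the boundary at (3,2.5).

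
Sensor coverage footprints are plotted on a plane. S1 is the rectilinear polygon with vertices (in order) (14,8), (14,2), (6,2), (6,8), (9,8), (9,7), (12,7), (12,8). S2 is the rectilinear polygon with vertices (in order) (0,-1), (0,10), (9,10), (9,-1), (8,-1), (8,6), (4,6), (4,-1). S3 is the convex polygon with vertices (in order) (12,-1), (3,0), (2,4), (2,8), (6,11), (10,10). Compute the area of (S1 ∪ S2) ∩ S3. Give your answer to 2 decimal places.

|S1 ∪ S2| = 106.
|(S1 ∪ S2) ∩ S3| = 60.00.

60.00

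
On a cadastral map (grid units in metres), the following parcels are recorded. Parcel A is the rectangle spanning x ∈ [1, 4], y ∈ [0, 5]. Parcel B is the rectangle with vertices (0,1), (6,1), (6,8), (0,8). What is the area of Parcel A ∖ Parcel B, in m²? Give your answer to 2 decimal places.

3.00

|Parcel A∩Parcel B|: x∈[1,4], y∈[1,5] → 3·4 = 12.
|Parcel A| = 15.
|Parcel A ∖ Parcel B| = |Parcel A| − |Parcel A∩Parcel B| = 15 − 12 = 3.00.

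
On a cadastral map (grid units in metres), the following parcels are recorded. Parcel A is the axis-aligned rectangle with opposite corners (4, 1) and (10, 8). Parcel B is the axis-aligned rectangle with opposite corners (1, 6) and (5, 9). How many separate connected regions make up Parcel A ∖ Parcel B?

Parcel A ∖ Parcel B is a single connected region.

1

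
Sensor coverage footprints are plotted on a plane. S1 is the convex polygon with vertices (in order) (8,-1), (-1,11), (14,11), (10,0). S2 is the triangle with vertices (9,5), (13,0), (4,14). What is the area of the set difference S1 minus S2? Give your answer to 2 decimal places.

94.50

|S1| = 99, |S1∩S2| = 4.5034.
|S1 ∖ S2| = |S1| − |S1∩S2| = 99 − 4.5034 = 94.50.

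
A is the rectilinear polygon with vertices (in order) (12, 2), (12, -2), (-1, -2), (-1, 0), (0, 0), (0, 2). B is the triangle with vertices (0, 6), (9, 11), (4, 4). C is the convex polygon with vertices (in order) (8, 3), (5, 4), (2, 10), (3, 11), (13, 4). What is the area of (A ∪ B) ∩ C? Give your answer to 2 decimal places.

The region (A ∪ B) ∩ C is the polygon with vertices (5.655,9.142), (7,8.2), (4.588,4.824), (3.13,7.739).
By the shoelace formula its area is 8.11.

8.11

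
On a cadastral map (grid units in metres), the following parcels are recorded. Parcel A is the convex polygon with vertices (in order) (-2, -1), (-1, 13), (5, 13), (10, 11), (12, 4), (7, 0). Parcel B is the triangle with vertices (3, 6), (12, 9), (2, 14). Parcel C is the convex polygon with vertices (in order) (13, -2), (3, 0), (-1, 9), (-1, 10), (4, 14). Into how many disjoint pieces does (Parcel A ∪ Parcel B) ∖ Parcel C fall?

(Parcel A ∪ Parcel B) ∖ Parcel C splits into 2 disjoint pieces (area 34.2507, area 30.6181).

2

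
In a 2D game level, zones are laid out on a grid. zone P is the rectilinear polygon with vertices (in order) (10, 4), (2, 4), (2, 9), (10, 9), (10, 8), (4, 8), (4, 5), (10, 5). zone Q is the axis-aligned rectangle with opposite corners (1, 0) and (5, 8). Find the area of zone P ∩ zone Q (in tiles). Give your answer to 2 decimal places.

9.00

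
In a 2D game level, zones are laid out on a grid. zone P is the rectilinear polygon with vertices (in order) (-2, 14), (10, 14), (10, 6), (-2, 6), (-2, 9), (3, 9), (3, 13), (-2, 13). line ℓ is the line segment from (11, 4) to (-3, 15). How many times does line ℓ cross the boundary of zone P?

4

The segment meets the boundary at (-1.727,14), (-0.455,13), (3,10.286), (8.455,6).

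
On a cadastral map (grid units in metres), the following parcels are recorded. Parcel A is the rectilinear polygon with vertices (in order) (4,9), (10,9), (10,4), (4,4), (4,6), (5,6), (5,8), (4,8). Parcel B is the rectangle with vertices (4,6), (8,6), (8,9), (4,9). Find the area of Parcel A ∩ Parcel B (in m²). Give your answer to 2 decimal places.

10.00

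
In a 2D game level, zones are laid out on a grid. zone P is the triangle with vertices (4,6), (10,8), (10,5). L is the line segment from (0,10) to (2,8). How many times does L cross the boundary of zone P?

The segment lies entirely outside zone P and never meets its boundary.

0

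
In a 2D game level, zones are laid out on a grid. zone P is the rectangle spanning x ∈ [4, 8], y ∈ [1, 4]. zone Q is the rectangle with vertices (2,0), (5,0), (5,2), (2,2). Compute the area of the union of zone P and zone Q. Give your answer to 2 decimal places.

By inclusion–exclusion:
Individual areas: |zone P| = 12, |zone Q| = 6.
|zone P∩zone Q|: x∈[4,5], y∈[1,2] → 1·1 = 1.
|zone P ∪ zone Q| = 18 − 1 = 17.00.

17.00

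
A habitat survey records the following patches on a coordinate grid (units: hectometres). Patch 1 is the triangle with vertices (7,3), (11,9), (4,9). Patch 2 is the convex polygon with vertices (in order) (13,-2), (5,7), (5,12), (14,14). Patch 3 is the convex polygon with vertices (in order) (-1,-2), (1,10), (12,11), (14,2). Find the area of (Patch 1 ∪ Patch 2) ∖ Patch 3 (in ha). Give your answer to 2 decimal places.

31.17

|Patch 1 ∪ Patch 2| = 94.3333.
|(Patch 1 ∪ Patch 2) ∩ Patch 3| = 63.1677.
|(Patch 1 ∪ Patch 2) ∖ Patch 3| = 94.3333 − 63.1677 = 31.17.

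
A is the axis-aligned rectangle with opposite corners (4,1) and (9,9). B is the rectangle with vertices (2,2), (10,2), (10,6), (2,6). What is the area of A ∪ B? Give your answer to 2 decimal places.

52.00

By inclusion–exclusion:
Individual areas: |A| = 40, |B| = 32.
|A∩B|: x∈[4,9], y∈[2,6] → 5·4 = 20.
|A ∪ B| = 72 − 20 = 52.00.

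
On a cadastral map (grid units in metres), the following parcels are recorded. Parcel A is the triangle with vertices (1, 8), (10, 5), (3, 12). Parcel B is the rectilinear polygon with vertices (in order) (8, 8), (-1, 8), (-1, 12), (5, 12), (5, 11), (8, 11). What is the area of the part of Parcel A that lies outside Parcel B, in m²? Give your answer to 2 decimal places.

|Parcel A| = 21, |Parcel A∩Parcel B| = 12.
|Parcel A ∖ Parcel B| = |Parcel A| − |Parcel A∩Parcel B| = 21 − 12 = 9.00.

9.00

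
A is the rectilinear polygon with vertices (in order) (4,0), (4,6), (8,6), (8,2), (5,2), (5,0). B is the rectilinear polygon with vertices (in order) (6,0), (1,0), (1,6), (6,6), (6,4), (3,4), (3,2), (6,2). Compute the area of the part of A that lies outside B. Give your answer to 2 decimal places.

|A| = 18, |A∩B| = 6.
|A ∖ B| = |A| − |A∩B| = 18 − 6 = 12.00.

12.00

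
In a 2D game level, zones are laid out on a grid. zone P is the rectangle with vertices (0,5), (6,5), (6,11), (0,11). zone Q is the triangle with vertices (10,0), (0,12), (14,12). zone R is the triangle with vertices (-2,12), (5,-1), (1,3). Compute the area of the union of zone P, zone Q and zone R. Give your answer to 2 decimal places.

113.26

By inclusion–exclusion:
Individual areas: |zone P| = 36, |zone Q| = 84, |zone R| = 12.
|zone P∩zone Q| = 16.
|zone P∩zone R| = 2.7399.
|zone Q∩zone R| = 0.
|zone P∩zone Q∩zone R| = 0.
|zone P ∪ zone Q ∪ zone R| = 132 − 18.7399 + 0 = 113.26.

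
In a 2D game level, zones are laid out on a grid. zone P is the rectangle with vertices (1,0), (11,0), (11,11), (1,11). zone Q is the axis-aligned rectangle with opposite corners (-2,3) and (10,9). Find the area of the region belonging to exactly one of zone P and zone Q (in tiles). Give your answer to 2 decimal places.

74.00

|zone P∩zone Q|: x∈[1,10], y∈[3,9] → 9·6 = 54.
|zone P △ zone Q| = |zone P| + |zone Q| − 2·|zone P∩zone Q| = 110 + 72 − 108 = 74.00.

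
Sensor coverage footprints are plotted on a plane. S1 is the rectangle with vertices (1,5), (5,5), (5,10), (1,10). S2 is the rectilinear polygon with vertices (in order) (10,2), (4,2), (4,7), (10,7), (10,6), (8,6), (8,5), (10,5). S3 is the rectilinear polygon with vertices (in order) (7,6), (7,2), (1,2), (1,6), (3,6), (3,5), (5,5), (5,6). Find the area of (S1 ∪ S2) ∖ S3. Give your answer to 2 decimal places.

|S1 ∪ S2| = 46.
|(S1 ∪ S2) ∩ S3| = 13.
|(S1 ∪ S2) ∖ S3| = 46 − 13 = 33.00.

33.00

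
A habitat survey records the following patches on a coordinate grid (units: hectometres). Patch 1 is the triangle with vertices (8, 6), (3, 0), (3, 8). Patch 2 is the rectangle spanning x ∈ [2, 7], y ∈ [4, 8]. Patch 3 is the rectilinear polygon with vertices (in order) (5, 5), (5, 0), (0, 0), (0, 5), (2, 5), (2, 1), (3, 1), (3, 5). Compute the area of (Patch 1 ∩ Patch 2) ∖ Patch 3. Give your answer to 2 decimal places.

|Patch 1 ∩ Patch 2| = 12.5333.
|(Patch 1 ∩ Patch 2) ∩ Patch 3| = 2.
|(Patch 1 ∩ Patch 2) ∖ Patch 3| = 12.5333 − 2 = 10.53.

10.53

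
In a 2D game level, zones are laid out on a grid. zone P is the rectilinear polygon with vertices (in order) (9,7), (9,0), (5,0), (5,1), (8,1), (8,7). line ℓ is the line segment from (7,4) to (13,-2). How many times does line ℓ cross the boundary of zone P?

The segment meets the boundary at (9,2), (8,3).

2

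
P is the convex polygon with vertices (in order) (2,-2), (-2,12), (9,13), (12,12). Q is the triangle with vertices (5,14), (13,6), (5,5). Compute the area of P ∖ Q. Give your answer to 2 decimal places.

|P| = 105, |P∩Q| = 25.0816.
|P ∖ Q| = |P| − |P∩Q| = 105 − 25.0816 = 79.92.

79.92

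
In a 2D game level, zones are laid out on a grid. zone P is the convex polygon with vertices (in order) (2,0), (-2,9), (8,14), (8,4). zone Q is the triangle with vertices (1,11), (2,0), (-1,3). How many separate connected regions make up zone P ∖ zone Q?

zone P ∖ zone Q splits into 2 disjoint pieces (area 6.2857, area 68.2609).

2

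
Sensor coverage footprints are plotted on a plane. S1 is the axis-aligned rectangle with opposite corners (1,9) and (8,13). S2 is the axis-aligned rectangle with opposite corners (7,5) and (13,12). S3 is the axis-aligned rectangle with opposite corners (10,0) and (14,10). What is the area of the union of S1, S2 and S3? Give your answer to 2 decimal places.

By inclusion–exclusion:
Individual areas: |S1| = 28, |S2| = 42, |S3| = 40.
|S1∩S2|: x∈[7,8], y∈[9,12] → 1·3 = 3.
|S1∩S3| = 0 (no overlap).
|S2∩S3|: x∈[10,13], y∈[5,10] → 3·5 = 15.
|S1∩S2∩S3| = 0.
|S1 ∪ S2 ∪ S3| = 110 − 18 + 0 = 92.00.

92.00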